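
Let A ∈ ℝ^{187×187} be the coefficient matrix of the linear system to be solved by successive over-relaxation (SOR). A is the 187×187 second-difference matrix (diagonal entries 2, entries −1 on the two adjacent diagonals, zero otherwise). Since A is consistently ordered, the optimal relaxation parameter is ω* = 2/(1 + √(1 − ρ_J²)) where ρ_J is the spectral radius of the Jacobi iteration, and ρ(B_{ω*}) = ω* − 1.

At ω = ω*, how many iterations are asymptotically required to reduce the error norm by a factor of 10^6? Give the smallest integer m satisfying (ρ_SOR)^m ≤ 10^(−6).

m = 414

n=187: λ(B_J) = 1 − λ(A)/2 = cos(kπ/188); k=1 gives ρ_J = 0.9998604.
√(1 − cos²(π/188)) = sin(π/188) ≈ 0.0167098.
[ω*] 2 ÷ (1 + 0.0167098) = 2 ÷ 1.0167098 = 1.9671297.
ρ_SOR = ω* − 1 ≈ 0.9671297.
Need (0.9671297)^m ≤ 10^(−6): m ≥ 6·ln10/|ln 0.9671297| = 13.8155/0.0334227 = 413.357 ⇒ m = 414.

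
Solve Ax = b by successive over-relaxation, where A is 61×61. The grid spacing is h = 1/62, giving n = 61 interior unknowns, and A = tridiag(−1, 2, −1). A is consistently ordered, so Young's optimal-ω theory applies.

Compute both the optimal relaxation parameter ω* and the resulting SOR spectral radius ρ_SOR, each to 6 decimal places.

½·tridiag(1,0,1) at n=61: λ_k = cos(kπ/62); max |λ| at k=1 ⇒ ρ_J = cos(π/62) ≈ 0.998717.
√(1−ρ_J²) simplifies to sin(π/62) = 0.0506492.
ω* = 2/(1 + 0.0506492) = 2/1.0506492 = 1.903585.
[ρ_SOR] ω* − 1 = 0.903585.

ω* = 1.903585, ρ_SOR = 0.903585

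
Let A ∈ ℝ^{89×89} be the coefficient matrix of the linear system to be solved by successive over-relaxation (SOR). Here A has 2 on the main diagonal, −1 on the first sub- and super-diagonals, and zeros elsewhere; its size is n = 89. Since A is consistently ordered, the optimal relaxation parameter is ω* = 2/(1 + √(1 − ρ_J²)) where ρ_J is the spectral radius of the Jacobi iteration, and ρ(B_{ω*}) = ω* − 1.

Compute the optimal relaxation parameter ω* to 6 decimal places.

n=89: λ(B_J) = 1 − λ(A)/2 = cos(kπ/90); k=1 gives ρ_J = 0.999391.
1 − cos²(π/90) = sin²(π/90) ⇒ √(1−ρ_J²) = sin(π/90) = 0.0348995.
So ω* = 2/1.0348995 = 1.932555 (Young).
ρ_SOR = ω* − 1 = 1.932555 − 1 = 0.932555.

ω* = 1.932555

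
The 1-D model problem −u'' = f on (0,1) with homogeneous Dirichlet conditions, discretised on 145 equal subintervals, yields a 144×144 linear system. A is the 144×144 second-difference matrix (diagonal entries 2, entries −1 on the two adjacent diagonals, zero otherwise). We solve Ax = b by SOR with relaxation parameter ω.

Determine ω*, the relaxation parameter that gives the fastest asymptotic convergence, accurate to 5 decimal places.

B_J for the 144×144 system has eigenvalues cos(kπ/145); ρ_J = cos(π/145) = 0.99977.
√(1 − cos²(π/145)) = sin(π/145) ≈ 0.021664.
Young: ω* = 2/(1+√(1−ρ_J²)) = 2/(1+0.021664) = 2/1.021664 = 1.95759.
and ρ(B_{ω*}) = 1.95759 − 1 = 0.95759.

ω* = 1.95759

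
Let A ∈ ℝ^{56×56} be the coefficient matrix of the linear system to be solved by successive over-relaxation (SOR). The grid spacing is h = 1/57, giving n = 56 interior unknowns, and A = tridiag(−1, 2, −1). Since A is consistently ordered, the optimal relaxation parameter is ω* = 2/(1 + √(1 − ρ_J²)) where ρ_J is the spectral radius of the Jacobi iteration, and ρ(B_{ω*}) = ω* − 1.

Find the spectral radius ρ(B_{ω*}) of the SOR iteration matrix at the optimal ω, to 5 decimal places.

n=56: λ(B_J) = 1 − λ(A)/2 = cos(kπ/57); k=1 gives ρ_J = 0.99848.
1 − cos²(π/57) = sin²(π/57) ⇒ √(1−ρ_J²) = sin(π/57) = 0.055088.
So ω* = 2/1.055088 = 1.89558 (Young).
[ρ_SOR] ω* − 1 = 0.89558.

ρ_SOR = 0.89558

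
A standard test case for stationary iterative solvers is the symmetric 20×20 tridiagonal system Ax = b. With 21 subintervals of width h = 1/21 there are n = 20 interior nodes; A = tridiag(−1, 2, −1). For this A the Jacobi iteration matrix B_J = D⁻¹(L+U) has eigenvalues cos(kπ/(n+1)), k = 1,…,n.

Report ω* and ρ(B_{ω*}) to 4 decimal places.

½·tridiag(1,0,1) at n=20: λ_k = cos(kπ/21); max |λ| at k=1 ⇒ ρ_J = cos(π/21) ≈ 0.9888.
√(1−ρ_J²) = |sin(π/21)| = 0.14904
Then 2/(1+√(1−ρ_J²)) = 2/(1+0.14904); ω* = 2/1.14904 = 1.7406.
At ω = 1.7406 every |λ(B_ω)| = ω−1, so ρ_SOR = 0.7406.

ω* = 1.7406, ρ_SOR = 0.7406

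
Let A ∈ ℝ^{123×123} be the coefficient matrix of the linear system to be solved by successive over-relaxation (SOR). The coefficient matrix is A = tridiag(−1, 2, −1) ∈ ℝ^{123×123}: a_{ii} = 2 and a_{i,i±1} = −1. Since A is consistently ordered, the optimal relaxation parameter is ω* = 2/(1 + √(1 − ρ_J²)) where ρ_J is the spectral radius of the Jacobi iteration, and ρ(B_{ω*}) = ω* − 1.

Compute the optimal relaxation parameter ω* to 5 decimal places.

ρ_J = max_k |cos(kπ/124)| = cos(π/124) = 0.99968
root = sin(π/124) = 0.025333  (since 1−cos² = sin²).
[ω*] 2 ÷ (1 + 0.025333) = 2 ÷ 1.025333 = 1.95059.
ρ_SOR = ω* − 1 ≈ 0.95059.

ω* = 1.95059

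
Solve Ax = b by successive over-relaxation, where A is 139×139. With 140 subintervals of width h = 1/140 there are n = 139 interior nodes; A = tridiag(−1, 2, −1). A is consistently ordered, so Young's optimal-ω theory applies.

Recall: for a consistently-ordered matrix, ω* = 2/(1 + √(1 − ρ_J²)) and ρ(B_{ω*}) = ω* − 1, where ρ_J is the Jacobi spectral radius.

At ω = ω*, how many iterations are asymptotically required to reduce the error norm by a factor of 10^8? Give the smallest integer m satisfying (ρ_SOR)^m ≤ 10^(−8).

½·tridiag(1,0,1) at n=139: λ_k = cos(kπ/140); max |λ| at k=1 ⇒ ρ_J = cos(π/140) ≈ 0.9997482.
√(1 − cos²(π/140)) = sin(π/140) ≈ 0.0224381.
So ω* = 2/1.0224381 = 1.9561086 (Young).
ρ_SOR = ω* − 1 = 1.9561086 − 1 = 0.9561086.
m ≥ 8·ln10 / (−ln 0.9561086) = 410.409; smallest integer m = 411.

m = 411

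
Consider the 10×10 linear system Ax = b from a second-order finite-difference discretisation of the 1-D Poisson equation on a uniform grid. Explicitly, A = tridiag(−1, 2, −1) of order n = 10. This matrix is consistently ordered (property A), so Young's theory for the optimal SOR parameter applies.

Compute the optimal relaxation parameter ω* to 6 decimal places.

ω* = 1.560388

With n=10, ρ(Jacobi) = cos(π/11) = 0.959493.
1 − cos²(π/11) = sin²(π/11) ⇒ √(1−ρ_J²) = sin(π/11) = 0.2817326.
Then 2/(1+√(1−ρ_J²)) = 2/(1+0.2817326); ω* = 2/1.2817326 = 1.560388.
[ρ_SOR] ω* − 1 = 0.560388.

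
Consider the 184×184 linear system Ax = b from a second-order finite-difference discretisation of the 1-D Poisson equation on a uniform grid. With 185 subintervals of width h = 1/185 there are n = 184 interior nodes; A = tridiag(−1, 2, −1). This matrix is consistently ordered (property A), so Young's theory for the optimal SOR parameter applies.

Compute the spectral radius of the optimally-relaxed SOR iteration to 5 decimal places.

ρ_SOR = 0.96661

½·tridiag(1,0,1) at n=184: λ_k = cos(kπ/185); max |λ| at k=1 ⇒ ρ_J = cos(π/185) ≈ 0.99986.
√(1−ρ_J²) simplifies to sin(π/185) = 0.016981.
Then 2/(1+√(1−ρ_J²)) = 2/(1+0.016981); ω* = 2/1.016981 = 1.96661.
ρ_SOR = ω* − 1 = 1.96661 − 1 = 0.96661.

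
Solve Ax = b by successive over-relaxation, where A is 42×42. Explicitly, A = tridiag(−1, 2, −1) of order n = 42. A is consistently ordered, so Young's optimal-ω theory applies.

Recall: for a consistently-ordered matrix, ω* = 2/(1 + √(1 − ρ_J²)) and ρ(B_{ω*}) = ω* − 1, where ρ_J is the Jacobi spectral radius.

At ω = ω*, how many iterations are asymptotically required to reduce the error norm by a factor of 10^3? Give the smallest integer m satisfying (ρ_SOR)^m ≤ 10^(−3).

m = 48

n=42: λ(B_J) = 1 − λ(A)/2 = cos(kπ/43); k=1 gives ρ_J = 0.9973323.
√(1−ρ_J²) = |sin(π/43)| = 0.0729953
So ω* = 2/1.0729953 = 1.8639411 (Young).
ρ_SOR = ω* − 1 ≈ 0.8639411.
ρ_SOR^m ≤ 10^(−3) ⇔ m ≥ 3·ln10/(−ln 0.8639411) = 6.90776/0.146251 = 47.232; m = ⌈47.232⌉ = 48.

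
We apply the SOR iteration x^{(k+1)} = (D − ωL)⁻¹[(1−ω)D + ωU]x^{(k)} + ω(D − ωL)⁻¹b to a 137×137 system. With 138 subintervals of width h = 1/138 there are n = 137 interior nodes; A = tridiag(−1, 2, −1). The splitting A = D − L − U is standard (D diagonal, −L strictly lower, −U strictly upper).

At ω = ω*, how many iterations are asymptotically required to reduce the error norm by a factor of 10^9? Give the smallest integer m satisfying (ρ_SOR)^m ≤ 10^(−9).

B_J for the 137×137 system has eigenvalues cos(kπ/138); ρ_J = cos(π/138) = 0.9997409.
√(1−ρ_J²) = |sin(π/138)| = 0.0227632
Then 2/(1+√(1−ρ_J²)) = 2/(1+0.0227632); ω* = 2/1.0227632 = 1.9554869.
ρ(B_{ω*}) = ω*−1 = 0.9554869
9·ln10 = 20.7233; −ln(0.9554869) = 0.0455342; m = ⌈20.7233/0.0455342⌉ = ⌈455.115⌉ = 456.

m = 456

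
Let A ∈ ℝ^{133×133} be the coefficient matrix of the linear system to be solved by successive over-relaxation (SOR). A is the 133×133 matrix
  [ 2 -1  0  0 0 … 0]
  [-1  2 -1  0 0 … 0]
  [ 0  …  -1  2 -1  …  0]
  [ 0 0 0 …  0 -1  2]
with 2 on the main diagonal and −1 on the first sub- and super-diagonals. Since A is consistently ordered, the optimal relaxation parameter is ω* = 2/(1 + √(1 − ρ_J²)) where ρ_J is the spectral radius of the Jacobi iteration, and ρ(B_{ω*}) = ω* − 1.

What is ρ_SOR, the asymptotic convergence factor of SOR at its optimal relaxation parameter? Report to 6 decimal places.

ρ_SOR = 0.954189

B_J for the 133×133 system has eigenvalues cos(kπ/134); ρ_J = cos(π/134) = 0.999725.
√(1−ρ_J²) simplifies to sin(π/134) = 0.0234426.
So ω* = 2/1.0234426 = 1.954189 (Young).
and ρ(B_{ω*}) = 1.954189 − 1 = 0.954189.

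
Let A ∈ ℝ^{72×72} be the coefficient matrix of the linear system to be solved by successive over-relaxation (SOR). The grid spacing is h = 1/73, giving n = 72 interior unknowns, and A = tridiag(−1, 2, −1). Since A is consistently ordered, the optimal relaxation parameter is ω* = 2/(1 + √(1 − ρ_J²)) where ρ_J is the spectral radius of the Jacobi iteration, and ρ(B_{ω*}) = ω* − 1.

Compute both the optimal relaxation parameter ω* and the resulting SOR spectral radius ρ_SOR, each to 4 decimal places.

[ρ_J] n=72: ρ(B_J) = cos(π/(n+1)) = cos(π/73) = 0.9991.
√(1−ρ_J²) = |sin(π/73)| = 0.04302
So ω* = 2/1.04302 = 1.9175 (Young).
and ρ(B_{ω*}) = 1.9175 − 1 = 0.9175.

ω* = 1.9175, ρ_SOR = 0.9175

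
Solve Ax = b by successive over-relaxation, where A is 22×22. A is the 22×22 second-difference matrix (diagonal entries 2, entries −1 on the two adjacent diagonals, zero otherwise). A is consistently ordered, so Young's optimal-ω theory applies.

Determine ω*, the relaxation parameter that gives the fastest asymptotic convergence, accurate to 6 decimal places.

With n=22, ρ(Jacobi) = cos(π/23) = 0.990686.
√(1−ρ_J²) simplifies to sin(π/23) = 0.1361666.
Then 2/(1+√(1−ρ_J²)) = 2/(1+0.1361666); ω* = 2/1.1361666 = 1.760305.
ρ_SOR = ω* − 1 ≈ 0.760305.

ω* = 1.760305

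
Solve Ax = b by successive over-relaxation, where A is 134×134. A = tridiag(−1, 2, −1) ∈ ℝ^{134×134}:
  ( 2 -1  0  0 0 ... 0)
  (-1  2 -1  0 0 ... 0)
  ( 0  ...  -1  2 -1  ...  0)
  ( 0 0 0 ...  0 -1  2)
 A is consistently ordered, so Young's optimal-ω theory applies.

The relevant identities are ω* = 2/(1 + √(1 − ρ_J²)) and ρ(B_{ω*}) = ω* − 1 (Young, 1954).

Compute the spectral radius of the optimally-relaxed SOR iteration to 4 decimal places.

[ρ_J] n=134: ρ(B_J) = cos(π/(n+1)) = cos(π/135) = 0.9997.
√(1−ρ_J²) = |sin(π/135)| = 0.02327
Then 2/(1+√(1−ρ_J²)) = 2/(1+0.02327); ω* = 2/1.02327 = 1.9545.
ρ(B_{ω*}) = ω*−1 = 0.9545

ρ_SOR = 0.9545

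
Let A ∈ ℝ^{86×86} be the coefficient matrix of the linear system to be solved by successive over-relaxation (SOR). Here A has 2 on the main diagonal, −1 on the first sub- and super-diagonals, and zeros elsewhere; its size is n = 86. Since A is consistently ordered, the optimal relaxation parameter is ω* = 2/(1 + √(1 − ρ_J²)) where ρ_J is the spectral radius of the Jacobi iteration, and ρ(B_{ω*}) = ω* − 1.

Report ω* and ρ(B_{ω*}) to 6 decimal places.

ρ_J = max_k |cos(kπ/87)| = cos(π/87) = 0.999348
√(1 − cos²(π/87)) = sin(π/87) ≈ 0.0361024.
[ω*] 2 ÷ (1 + 0.0361024) = 2 ÷ 1.0361024 = 1.930311.
At ω = 1.930311 every |λ(B_ω)| = ω−1, so ρ_SOR = 0.930311.

ω* = 1.930311, ρ_SOR = 0.930311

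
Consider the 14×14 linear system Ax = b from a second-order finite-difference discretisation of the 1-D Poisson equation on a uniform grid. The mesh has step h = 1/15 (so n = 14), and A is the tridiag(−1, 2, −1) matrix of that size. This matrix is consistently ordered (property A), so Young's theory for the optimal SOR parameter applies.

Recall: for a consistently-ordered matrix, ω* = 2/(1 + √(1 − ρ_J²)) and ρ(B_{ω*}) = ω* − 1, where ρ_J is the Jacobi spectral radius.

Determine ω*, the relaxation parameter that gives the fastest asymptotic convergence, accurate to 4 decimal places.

ω* = 1.6558

[ρ_J] n=14: ρ(B_J) = cos(π/(n+1)) = cos(π/15) = 0.9781.
√(1 − cos²(π/15)) = sin(π/15) ≈ 0.20791.
Then 2/(1+√(1−ρ_J²)) = 2/(1+0.20791); ω* = 2/1.20791 = 1.6558.
ρ(B_{ω*}) = ω*−1 = 0.6558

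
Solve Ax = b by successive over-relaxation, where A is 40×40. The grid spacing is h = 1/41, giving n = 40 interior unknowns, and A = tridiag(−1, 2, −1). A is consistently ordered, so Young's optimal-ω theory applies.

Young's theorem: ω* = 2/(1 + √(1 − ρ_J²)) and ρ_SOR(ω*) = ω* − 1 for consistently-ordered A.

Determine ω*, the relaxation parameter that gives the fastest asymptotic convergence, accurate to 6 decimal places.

ω* = 1.857788

With n=40, ρ(Jacobi) = cos(π/41) = 0.997066.
√(1 − cos²(π/41)) = sin(π/41) ≈ 0.0765493.
ω* = 2/(1 + 0.0765493) = 2/1.0765493 = 1.857788.
ρ_SOR = ω* − 1 ≈ 0.857788.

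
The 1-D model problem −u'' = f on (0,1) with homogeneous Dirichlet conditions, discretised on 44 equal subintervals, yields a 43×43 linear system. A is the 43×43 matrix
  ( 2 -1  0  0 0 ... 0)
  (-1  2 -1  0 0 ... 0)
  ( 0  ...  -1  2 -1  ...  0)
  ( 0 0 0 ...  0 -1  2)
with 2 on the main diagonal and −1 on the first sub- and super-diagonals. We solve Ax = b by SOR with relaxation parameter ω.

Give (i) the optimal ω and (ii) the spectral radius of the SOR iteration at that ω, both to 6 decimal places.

With n=43, ρ(Jacobi) = cos(π/44) = 0.997452.
√(1 − cos²(π/44)) = sin(π/44) ≈ 0.0713392.
ω* = 2/(1 + 0.0713392) = 2/1.0713392 = 1.866822.
[ρ_SOR] ω* − 1 = 0.866822.

ω* = 1.866822, ρ_SOR = 0.866822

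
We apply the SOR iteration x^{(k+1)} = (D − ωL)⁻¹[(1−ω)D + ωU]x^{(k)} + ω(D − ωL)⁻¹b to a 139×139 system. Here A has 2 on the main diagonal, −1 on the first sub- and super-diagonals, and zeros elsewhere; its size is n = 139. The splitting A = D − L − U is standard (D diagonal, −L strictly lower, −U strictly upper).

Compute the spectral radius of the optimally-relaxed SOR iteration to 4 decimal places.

B_J for the 139×139 system has eigenvalues cos(kπ/140); ρ_J = cos(π/140) = 0.9997.
root = sin(π/140) = 0.02244  (since 1−cos² = sin²).
ω* = 2 / (1 + 0.02244) = 2 / 1.02244 ≈ 1.9561.
[ρ_SOR] ω* − 1 = 0.9561.

ρ_SOR = 0.9561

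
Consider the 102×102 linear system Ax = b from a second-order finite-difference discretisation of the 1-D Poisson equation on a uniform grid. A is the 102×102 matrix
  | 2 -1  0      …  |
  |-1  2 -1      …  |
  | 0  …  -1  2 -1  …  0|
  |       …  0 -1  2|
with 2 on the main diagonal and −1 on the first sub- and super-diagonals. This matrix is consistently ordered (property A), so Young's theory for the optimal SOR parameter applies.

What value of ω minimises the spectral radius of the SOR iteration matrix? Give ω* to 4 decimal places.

With n=102, ρ(Jacobi) = cos(π/103) = 0.9995.
root = sin(π/103) = 0.03050  (since 1−cos² = sin²).
So ω* = 2/1.03050 = 1.9408 (Young).
ρ_SOR = ω* − 1 = 1.9408 − 1 = 0.9408.

ω* = 1.9408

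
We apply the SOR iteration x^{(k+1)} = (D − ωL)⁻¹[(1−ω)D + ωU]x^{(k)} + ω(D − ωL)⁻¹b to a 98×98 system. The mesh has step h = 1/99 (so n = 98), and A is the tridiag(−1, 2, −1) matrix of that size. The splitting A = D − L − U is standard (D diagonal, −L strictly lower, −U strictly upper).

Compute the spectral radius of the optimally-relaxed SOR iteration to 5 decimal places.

ρ_SOR = 0.93850

[ρ_J] n=98: ρ(B_J) = cos(π/(n+1)) = cos(π/99) = 0.99950.
√(1−ρ_J²) simplifies to sin(π/99) = 0.031728.
ω* = 2/(1 + 0.031728) = 2/1.031728 = 1.93850.
ρ_SOR = ω* − 1 = 1.93850 − 1 = 0.93850.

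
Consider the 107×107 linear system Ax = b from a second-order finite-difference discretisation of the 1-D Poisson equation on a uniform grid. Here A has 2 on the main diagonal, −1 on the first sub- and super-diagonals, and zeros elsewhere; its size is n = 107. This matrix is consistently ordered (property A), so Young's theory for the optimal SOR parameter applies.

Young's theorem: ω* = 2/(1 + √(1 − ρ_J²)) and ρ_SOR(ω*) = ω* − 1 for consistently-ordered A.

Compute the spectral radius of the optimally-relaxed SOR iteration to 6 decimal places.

ρ_SOR = 0.943475

B_J for the 107×107 system has eigenvalues cos(kπ/108); ρ_J = cos(π/108) = 0.999577.
√(1 − cos²(π/108)) = sin(π/108) ≈ 0.0290847.
ω* = 2/(1 + 0.0290847) = 2/1.0290847 = 1.943475.
ρ_SOR = ω* − 1 ≈ 0.943475.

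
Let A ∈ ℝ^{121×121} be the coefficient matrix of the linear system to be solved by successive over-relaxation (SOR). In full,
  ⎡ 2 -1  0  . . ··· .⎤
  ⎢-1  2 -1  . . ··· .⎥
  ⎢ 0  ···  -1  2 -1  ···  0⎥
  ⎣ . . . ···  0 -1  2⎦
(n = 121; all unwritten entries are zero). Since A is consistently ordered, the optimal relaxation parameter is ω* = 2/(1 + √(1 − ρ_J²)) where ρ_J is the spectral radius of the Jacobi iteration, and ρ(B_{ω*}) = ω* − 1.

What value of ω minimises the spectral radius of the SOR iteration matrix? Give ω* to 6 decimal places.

[ρ_J] n=121: ρ(B_J) = cos(π/(n+1)) = cos(π/122) = 0.999668.
√(1−ρ_J²) = |sin(π/122)| = 0.0257479
Then 2/(1+√(1−ρ_J²)) = 2/(1+0.0257479); ω* = 2/1.0257479 = 1.949797.
At ω = 1.949797 every |λ(B_ω)| = ω−1, so ρ_SOR = 0.949797.

ω* = 1.949797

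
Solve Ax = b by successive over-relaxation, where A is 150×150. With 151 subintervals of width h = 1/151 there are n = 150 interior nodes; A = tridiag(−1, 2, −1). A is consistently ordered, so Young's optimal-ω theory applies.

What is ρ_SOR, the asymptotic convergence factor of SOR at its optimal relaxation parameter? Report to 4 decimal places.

B_J for the 150×150 system has eigenvalues cos(kπ/151); ρ_J = cos(π/151) = 0.9998.
1 − cos²(π/151) = sin²(π/151) ⇒ √(1−ρ_J²) = sin(π/151) = 0.02080.
ω* = 2/(1+0.02080) = 1.9592
ρ(B_{ω*}) = ω*−1 = 0.9592

ρ_SOR = 0.9592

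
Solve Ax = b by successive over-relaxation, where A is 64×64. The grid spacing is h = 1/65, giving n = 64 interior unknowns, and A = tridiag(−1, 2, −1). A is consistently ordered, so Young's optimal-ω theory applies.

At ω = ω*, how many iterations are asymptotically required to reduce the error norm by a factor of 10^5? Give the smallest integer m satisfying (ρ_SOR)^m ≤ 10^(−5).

With n=64, ρ(Jacobi) = cos(π/65) = 0.9988322.
√(1−ρ_J²) = |sin(π/65)| = 0.0483134
Then 2/(1+√(1−ρ_J²)) = 2/(1+0.0483134); ω* = 2/1.0483134 = 1.9078264.
ρ_SOR = ω* − 1 ≈ 0.9078264.
ρ_SOR^m ≤ 10^(−5) ⇔ m ≥ 5·ln10/(−ln 0.9078264) = 11.5129/0.0967021 = 119.055; m = ⌈119.055⌉ = 120.

m = 120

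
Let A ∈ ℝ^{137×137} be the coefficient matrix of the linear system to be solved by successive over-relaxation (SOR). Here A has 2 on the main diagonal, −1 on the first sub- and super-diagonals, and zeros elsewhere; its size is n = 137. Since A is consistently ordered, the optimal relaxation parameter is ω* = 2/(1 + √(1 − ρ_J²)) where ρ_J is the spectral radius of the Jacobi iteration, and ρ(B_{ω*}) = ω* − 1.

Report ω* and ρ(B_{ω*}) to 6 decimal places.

[ρ_J] n=137: ρ(B_J) = cos(π/(n+1)) = cos(π/138) = 0.999741.
1 − cos²(π/138) = sin²(π/138) ⇒ √(1−ρ_J²) = sin(π/138) = 0.0227632.
ω* = 2/(1 + 0.0227632) = 2/1.0227632 = 1.955487.
At ω = 1.955487 every |λ(B_ω)| = ω−1, so ρ_SOR = 0.955487.

ω* = 1.955487, ρ_SOR = 0.955487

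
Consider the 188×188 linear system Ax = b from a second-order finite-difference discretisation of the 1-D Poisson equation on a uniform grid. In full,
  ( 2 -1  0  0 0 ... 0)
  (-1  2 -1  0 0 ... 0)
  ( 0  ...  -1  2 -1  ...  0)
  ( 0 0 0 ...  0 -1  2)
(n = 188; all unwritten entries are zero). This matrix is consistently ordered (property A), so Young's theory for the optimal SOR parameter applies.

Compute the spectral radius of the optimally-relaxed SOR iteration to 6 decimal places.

ρ_SOR = 0.967301

½·tridiag(1,0,1) at n=188: λ_k = cos(kπ/189); max |λ| at k=1 ⇒ ρ_J = cos(π/189) ≈ 0.999862.
√(1 − cos²(π/189)) = sin(π/189) ≈ 0.0166214.
So ω* = 2/1.0166214 = 1.967301 (Young).
Hence ρ(B_{ω*}) = 1.967301 − 1 = 0.967301.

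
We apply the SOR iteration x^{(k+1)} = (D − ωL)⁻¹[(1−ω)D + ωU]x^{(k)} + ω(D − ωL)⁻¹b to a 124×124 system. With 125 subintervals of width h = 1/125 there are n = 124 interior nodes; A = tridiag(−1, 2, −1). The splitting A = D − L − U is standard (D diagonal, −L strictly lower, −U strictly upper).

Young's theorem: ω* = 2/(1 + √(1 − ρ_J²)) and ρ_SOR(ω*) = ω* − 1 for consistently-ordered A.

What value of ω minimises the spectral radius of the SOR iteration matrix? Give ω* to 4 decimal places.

ρ_J = max_k |cos(kπ/125)| = cos(π/125) = 0.9997
√(1−ρ_J²) simplifies to sin(π/125) = 0.02513.
ω* = 2 / (1 + 0.02513) = 2 / 1.02513 ≈ 1.9510.
At ω = 1.9510 every |λ(B_ω)| = ω−1, so ρ_SOR = 0.9510.

ω* = 1.9510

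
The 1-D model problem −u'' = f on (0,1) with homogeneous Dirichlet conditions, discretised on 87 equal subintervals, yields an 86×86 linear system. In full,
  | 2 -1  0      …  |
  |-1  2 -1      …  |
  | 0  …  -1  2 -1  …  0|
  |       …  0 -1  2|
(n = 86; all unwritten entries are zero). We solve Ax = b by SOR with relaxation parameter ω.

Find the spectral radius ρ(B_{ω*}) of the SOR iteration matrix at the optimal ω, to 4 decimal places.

B_J for the 86×86 system has eigenvalues cos(kπ/87); ρ_J = cos(π/87) = 0.9993.
1 − cos²(π/87) = sin²(π/87) ⇒ √(1−ρ_J²) = sin(π/87) = 0.03610.
[ω*] 2 ÷ (1 + 0.03610) = 2 ÷ 1.03610 = 1.9303.
ρ_SOR = ω* − 1 = 1.9303 − 1 = 0.9303.

ρ_SOR = 0.9303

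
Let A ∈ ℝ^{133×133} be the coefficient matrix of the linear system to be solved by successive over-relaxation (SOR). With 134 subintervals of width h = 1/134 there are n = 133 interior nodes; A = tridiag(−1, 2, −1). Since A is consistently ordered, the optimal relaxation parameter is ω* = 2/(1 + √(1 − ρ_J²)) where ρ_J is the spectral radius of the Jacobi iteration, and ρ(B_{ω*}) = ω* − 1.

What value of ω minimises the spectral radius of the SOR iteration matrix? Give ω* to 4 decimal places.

ω* = 1.9542

ρ_J = max_k |cos(kπ/134)| = cos(π/134) = 0.9997
√(1−ρ_J²) = |sin(π/134)| = 0.02344
ω* = 2/(1 + 0.02344) = 2/1.02344 = 1.9542.
[ρ_SOR] ω* − 1 = 0.9542.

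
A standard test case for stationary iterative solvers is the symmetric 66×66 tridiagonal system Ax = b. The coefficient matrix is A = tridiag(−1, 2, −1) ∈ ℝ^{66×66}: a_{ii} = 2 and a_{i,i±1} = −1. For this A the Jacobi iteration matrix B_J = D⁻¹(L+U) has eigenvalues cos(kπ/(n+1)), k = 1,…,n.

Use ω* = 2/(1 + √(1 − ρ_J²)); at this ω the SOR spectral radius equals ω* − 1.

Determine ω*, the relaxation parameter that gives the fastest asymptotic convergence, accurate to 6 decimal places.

n=66: λ(B_J) = 1 − λ(A)/2 = cos(kπ/67); k=1 gives ρ_J = 0.998901.
root = sin(π/67) = 0.0468723  (since 1−cos² = sin²).
[ω*] 2 ÷ (1 + 0.0468723) = 2 ÷ 1.0468723 = 1.910453.
ρ_SOR = ω* − 1 = 1.910453 − 1 = 0.910453.

ω* = 1.910453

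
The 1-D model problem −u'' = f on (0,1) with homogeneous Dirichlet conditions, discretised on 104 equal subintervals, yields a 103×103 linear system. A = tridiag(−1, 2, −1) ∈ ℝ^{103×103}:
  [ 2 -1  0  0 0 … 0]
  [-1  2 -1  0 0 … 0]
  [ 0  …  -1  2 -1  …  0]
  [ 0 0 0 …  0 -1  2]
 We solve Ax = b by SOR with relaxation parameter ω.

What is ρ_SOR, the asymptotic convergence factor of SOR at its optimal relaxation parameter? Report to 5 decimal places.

B_J for the 103×103 system has eigenvalues cos(kπ/104); ρ_J = cos(π/104) = 0.99954.
√(1−ρ_J²) simplifies to sin(π/104) = 0.030203.
[ω*] 2 ÷ (1 + 0.030203) = 2 ÷ 1.030203 = 1.94136.
ρ_SOR = ω* − 1 ≈ 0.94136.

ρ_SOR = 0.94136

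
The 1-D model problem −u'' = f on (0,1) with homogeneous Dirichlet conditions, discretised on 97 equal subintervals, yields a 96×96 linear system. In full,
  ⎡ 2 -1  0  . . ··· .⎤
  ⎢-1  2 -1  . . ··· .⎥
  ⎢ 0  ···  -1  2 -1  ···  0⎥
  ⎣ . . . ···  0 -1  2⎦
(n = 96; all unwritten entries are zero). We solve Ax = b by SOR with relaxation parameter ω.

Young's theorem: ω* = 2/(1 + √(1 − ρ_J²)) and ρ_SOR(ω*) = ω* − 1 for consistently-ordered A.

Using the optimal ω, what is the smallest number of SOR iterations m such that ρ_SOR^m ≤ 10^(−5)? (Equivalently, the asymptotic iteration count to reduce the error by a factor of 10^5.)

½·tridiag(1,0,1) at n=96: λ_k = cos(kπ/97); max |λ| at k=1 ⇒ ρ_J = cos(π/97) ≈ 0.9994756.
1 − cos²(π/97) = sin²(π/97) ⇒ √(1−ρ_J²) = sin(π/97) = 0.0323819.
ω* = 2 / (1 + 0.0323819) = 2 / 1.0323819 ≈ 1.9372676.
and ρ(B_{ω*}) = 1.9372676 − 1 = 0.9372676.
For 5 digits: m = 5·ln10 / (−ln 0.9372676) = 11.5129/0.0647864 = 177.706; round up → m = 178.

m = 178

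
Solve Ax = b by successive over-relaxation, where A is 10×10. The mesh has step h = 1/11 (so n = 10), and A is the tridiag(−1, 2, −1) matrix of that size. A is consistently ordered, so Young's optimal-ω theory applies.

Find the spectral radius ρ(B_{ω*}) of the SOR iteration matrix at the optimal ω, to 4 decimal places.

n=10: λ(B_J) = 1 − λ(A)/2 = cos(kπ/11); k=1 gives ρ_J = 0.9595.
√(1−ρ_J²) simplifies to sin(π/11) = 0.28173.
[ω*] 2 ÷ (1 + 0.28173) = 2 ÷ 1.28173 = 1.5604.
At ω = 1.5604 every |λ(B_ω)| = ω−1, so ρ_SOR = 0.5604.

ρ_SOR = 0.5604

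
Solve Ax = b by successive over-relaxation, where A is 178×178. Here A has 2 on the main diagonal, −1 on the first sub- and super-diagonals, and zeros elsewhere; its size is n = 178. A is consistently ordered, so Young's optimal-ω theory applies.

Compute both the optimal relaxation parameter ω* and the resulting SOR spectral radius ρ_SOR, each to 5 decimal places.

ω* = 1.96551, ρ_SOR = 0.96551

n=178: λ(B_J) = 1 − λ(A)/2 = cos(kπ/179); k=1 gives ρ_J = 0.99985.
√(1−ρ_J²) = |sin(π/179)| = 0.017550
ω* = 2/(1+0.017550) = 1.96551
Hence ρ(B_{ω*}) = 1.96551 − 1 = 0.96551.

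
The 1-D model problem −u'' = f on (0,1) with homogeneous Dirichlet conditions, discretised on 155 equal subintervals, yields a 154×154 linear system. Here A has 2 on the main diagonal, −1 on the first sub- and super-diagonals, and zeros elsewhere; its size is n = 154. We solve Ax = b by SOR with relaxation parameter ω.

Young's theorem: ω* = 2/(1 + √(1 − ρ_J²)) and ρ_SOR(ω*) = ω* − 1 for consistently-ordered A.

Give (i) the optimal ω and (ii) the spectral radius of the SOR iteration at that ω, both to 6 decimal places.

spectrum of D⁻¹(L+U) = {cos(kπ/155) : 1≤k≤154}; ρ_J = cos(π/155) = 0.999795.
root = sin(π/155) = 0.0202670  (since 1−cos² = sin²).
Young: ω* = 2/(1+√(1−ρ_J²)) = 2/(1+0.0202670) = 2/1.0202670 = 1.960271.
ρ_SOR = ω* − 1 ≈ 0.960271.

ω* = 1.960271, ρ_SOR = 0.960271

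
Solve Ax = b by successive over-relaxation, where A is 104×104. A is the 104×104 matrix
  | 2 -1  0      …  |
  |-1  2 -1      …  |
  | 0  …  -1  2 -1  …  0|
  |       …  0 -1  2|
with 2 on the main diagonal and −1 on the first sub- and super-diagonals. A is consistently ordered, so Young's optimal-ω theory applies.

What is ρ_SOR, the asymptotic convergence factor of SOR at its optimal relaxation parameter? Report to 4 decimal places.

n=104: λ(B_J) = 1 − λ(A)/2 = cos(kπ/105); k=1 gives ρ_J = 0.9996.
√(1−ρ_J²) simplifies to sin(π/105) = 0.02992.
ω* = 2 / (1 + 0.02992) = 2 / 1.02992 ≈ 1.9419.
ρ_SOR = ω* − 1 ≈ 0.9419.

ρ_SOR = 0.9419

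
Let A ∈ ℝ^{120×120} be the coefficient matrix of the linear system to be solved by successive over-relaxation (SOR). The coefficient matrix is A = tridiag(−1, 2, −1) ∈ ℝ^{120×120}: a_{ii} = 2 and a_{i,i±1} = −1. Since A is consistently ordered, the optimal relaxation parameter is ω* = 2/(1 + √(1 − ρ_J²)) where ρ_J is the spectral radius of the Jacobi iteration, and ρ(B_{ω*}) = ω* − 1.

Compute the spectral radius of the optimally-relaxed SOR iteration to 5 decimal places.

With n=120, ρ(Jacobi) = cos(π/121) = 0.99966.
1 − cos²(π/121) = sin²(π/121) ⇒ √(1−ρ_J²) = sin(π/121) = 0.025961.
[ω*] 2 ÷ (1 + 0.025961) = 2 ÷ 1.025961 = 1.94939.
ρ(B_{ω*}) = ω*−1 = 0.94939

ρ_SOR = 0.94939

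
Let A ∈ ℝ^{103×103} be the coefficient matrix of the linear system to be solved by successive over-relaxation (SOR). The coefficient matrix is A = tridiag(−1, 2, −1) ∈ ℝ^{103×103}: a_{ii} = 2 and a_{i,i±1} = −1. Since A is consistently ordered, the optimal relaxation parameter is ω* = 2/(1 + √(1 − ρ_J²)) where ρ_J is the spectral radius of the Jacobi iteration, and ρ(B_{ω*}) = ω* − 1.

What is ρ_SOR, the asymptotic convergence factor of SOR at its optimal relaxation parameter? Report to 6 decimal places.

ρ_SOR = 0.941365

½·tridiag(1,0,1) at n=103: λ_k = cos(kπ/104); max |λ| at k=1 ⇒ ρ_J = cos(π/104) ≈ 0.999544.
√(1−ρ_J²) = |sin(π/104)| = 0.0302030
ω* = 2/(1+0.0302030) = 1.941365
ρ_SOR = ω* − 1 ≈ 0.941365.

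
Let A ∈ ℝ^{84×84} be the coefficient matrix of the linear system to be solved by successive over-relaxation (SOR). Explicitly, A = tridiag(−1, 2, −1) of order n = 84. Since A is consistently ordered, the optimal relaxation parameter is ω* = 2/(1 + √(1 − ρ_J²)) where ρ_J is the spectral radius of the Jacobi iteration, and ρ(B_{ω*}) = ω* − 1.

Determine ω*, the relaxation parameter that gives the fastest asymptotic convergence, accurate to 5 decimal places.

n=84: λ(B_J) = 1 − λ(A)/2 = cos(kπ/85); k=1 gives ρ_J = 0.99932.
root = sin(π/85) = 0.036951  (since 1−cos² = sin²).
[ω*] 2 ÷ (1 + 0.036951) = 2 ÷ 1.036951 = 1.92873.
At ω = 1.92873 every |λ(B_ω)| = ω−1, so ρ_SOR = 0.92873.

ω* = 1.92873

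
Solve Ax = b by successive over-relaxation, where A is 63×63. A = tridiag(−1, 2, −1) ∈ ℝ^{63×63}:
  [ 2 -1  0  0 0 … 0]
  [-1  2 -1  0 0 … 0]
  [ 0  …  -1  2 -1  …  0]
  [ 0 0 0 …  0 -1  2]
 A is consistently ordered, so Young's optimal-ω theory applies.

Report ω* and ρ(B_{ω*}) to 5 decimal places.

B_J for the 63×63 system has eigenvalues cos(kπ/64); ρ_J = cos(π/64) = 0.99880.
root = sin(π/64) = 0.049068  (since 1−cos² = sin²).
[ω*] 2 ÷ (1 + 0.049068) = 2 ÷ 1.049068 = 1.90645.
At ω = 1.90645 every |λ(B_ω)| = ω−1, so ρ_SOR = 0.90645.

ω* = 1.90645, ρ_SOR = 0.90645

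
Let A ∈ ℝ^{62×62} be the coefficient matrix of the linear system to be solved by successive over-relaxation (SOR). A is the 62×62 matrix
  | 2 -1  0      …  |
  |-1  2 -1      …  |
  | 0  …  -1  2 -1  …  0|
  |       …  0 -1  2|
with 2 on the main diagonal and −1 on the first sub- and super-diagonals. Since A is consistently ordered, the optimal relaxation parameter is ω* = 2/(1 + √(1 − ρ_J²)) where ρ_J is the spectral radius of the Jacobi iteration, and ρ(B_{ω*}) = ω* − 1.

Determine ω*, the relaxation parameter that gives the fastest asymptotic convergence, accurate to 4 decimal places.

ω* = 1.9050

½·tridiag(1,0,1) at n=62: λ_k = cos(kπ/63); max |λ| at k=1 ⇒ ρ_J = cos(π/63) ≈ 0.9988.
√(1−ρ_J²) = |sin(π/63)| = 0.04985
ω* = 2/(1+0.04985) = 1.9050
and ρ(B_{ω*}) = 1.9050 − 1 = 0.9050.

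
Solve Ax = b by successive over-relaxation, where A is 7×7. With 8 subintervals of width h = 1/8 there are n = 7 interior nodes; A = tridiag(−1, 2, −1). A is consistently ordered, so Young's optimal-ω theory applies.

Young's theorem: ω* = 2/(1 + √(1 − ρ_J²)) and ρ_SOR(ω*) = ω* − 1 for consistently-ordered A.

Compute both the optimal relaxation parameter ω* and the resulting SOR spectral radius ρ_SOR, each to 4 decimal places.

ω* = 1.4465, ρ_SOR = 0.4465

B_J for the 7×7 system has eigenvalues cos(kπ/8); ρ_J = cos(π/8) = 0.9239.
√(1−ρ_J²) = |sin(π/8)| = 0.38268
Young: ω* = 2/(1+√(1−ρ_J²)) = 2/(1+0.38268) = 2/1.38268 = 1.4465.
ρ_SOR = ω* − 1 = 1.4465 − 1 = 0.4465.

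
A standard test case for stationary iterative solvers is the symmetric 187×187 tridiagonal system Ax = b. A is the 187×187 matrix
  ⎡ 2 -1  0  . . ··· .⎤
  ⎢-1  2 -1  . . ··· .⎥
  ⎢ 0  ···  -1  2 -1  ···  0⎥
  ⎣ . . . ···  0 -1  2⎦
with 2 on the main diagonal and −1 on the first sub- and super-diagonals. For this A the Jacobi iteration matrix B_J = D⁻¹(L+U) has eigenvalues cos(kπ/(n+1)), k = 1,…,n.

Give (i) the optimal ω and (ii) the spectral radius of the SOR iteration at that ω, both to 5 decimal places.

ω* = 1.96713, ρ_SOR = 0.96713

spectrum of D⁻¹(L+U) = {cos(kπ/188) : 1≤k≤187}; ρ_J = cos(π/188) = 0.99986.
√(1−ρ_J²) simplifies to sin(π/188) = 0.016710.
Young: ω* = 2/(1+√(1−ρ_J²)) = 2/(1+0.016710) = 2/1.016710 = 1.96713.
Hence ρ(B_{ω*}) = 1.96713 − 1 = 0.96713.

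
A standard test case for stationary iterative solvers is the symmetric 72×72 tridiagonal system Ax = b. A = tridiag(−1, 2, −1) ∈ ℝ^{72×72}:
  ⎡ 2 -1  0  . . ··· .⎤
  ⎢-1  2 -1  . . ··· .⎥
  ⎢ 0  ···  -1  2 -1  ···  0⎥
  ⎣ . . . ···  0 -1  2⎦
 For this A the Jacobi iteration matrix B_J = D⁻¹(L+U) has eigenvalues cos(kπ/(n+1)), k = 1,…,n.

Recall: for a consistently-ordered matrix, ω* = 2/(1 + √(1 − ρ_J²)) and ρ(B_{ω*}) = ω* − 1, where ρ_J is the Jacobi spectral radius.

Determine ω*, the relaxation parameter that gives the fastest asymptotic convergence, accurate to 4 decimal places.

ρ_J = max_k |cos(kπ/73)| = cos(π/73) = 0.9991
root = sin(π/73) = 0.04302  (since 1−cos² = sin²).
ω* = 2/(1 + 0.04302) = 2/1.04302 = 1.9175.
Hence ρ(B_{ω*}) = 1.9175 − 1 = 0.9175.

ω* = 1.9175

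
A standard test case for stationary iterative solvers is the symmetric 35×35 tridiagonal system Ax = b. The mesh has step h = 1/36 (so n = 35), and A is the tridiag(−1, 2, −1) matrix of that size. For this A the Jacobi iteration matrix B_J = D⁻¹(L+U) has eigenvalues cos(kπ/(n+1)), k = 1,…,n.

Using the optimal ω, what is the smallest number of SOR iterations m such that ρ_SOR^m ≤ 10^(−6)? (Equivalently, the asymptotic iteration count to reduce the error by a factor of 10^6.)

ρ_J = max_k |cos(kπ/36)| = cos(π/36) = 0.9961947
√(1−ρ_J²) = |sin(π/36)| = 0.0871557
[ω*] 2 ÷ (1 + 0.0871557) = 2 ÷ 1.0871557 = 1.8396629.
Hence ρ(B_{ω*}) = 1.8396629 − 1 = 0.8396629.
ρ_SOR^m ≤ 10^(−6) ⇔ m ≥ 6·ln10/(−ln 0.8396629) = 13.8155/0.174755 = 79.056; m = ⌈79.056⌉ = 80.

m = 80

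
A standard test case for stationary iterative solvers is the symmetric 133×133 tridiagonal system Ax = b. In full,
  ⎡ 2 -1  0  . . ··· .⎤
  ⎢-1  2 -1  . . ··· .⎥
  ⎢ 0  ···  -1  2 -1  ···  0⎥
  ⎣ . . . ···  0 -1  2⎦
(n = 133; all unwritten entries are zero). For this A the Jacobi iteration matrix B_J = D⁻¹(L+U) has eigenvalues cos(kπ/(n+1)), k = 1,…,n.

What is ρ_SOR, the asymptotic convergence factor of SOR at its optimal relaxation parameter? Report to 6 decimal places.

ρ_SOR = 0.954189

ρ_J = max_k |cos(kπ/134)| = cos(π/134) = 0.999725
root = sin(π/134) = 0.0234426  (since 1−cos² = sin²).
ω* = 2/(1+0.0234426) = 1.954189
ρ_SOR = ω* − 1 = 1.954189 − 1 = 0.954189.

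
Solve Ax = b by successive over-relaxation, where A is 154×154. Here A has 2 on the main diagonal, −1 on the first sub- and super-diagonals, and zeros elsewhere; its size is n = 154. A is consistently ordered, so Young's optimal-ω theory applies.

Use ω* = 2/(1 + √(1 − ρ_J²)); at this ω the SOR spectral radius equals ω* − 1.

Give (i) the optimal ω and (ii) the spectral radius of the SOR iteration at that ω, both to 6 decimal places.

ρ_J = max_k |cos(kπ/155)| = cos(π/155) = 0.999795
√(1 − cos²(π/155)) = sin(π/155) ≈ 0.0202670.
Then 2/(1+√(1−ρ_J²)) = 2/(1+0.0202670); ω* = 2/1.0202670 = 1.960271.
Hence ρ(B_{ω*}) = 1.960271 − 1 = 0.960271.

ω* = 1.960271, ρ_SOR = 0.960271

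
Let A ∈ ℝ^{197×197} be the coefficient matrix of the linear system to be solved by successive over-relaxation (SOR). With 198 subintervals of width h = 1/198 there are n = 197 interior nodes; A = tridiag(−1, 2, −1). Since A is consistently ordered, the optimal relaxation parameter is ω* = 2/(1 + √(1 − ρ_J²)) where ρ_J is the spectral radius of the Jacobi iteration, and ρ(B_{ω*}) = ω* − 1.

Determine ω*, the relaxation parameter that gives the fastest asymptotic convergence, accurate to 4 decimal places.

ω* = 1.9688

B_J for the 197×197 system has eigenvalues cos(kπ/198); ρ_J = cos(π/198) = 0.9999.
√(1−ρ_J²) simplifies to sin(π/198) = 0.01587.
ω* = 2/(1+0.01587) = 1.9688
At ω = 1.9688 every |λ(B_ω)| = ω−1, so ρ_SOR = 0.9688.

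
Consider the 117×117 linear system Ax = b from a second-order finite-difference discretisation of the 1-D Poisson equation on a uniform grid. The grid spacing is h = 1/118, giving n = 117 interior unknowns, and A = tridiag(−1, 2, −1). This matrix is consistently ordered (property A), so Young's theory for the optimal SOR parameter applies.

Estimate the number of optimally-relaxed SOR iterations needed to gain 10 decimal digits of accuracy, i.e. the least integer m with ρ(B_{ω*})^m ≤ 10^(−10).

B_J for the 117×117 system has eigenvalues cos(kπ/118); ρ_J = cos(π/118) = 0.9996456.
√(1−ρ_J²) = |sin(π/118)| = 0.0266205
Young: ω* = 2/(1+√(1−ρ_J²)) = 2/(1+0.0266205) = 2/1.0266205 = 1.9481396.
ρ_SOR = ω* − 1 = 1.9481396 − 1 = 0.9481396.
10·ln10 = 23.0259; −ln(0.9481396) = 0.0532535; m = ⌈23.0259/0.0532535⌉ = ⌈432.383⌉ = 433.

m = 433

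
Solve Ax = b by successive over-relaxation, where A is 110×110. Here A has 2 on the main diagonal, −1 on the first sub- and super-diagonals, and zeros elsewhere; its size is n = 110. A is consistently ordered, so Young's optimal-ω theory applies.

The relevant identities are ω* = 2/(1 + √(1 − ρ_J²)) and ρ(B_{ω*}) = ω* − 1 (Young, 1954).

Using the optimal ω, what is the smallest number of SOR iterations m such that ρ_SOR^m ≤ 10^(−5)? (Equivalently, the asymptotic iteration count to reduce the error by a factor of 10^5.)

m = 204

[ρ_J] n=110: ρ(B_J) = cos(π/(n+1)) = cos(π/111) = 0.9995995.
√(1−ρ_J²) simplifies to sin(π/111) = 0.0282989.
[ω*] 2 ÷ (1 + 0.0282989) = 2 ÷ 1.0282989 = 1.9449598.
ρ_SOR = ω* − 1 ≈ 0.9449598.
5·ln10 = 11.5129; −ln(0.9449598) = 0.0566129; m = ⌈11.5129/0.0566129⌉ = ⌈203.362⌉ = 204.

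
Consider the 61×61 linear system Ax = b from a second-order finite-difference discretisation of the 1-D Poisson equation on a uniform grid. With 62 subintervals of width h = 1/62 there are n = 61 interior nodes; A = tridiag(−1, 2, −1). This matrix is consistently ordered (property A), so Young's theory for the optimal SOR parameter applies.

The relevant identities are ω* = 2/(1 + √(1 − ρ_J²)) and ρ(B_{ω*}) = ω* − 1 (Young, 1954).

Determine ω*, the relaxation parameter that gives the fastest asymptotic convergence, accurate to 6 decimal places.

ω* = 1.903585

[ρ_J] n=61: ρ(B_J) = cos(π/(n+1)) = cos(π/62) = 0.998717.
root = sin(π/62) = 0.0506492  (since 1−cos² = sin²).
ω* = 2/(1+0.0506492) = 1.903585
[ρ_SOR] ω* − 1 = 0.903585.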